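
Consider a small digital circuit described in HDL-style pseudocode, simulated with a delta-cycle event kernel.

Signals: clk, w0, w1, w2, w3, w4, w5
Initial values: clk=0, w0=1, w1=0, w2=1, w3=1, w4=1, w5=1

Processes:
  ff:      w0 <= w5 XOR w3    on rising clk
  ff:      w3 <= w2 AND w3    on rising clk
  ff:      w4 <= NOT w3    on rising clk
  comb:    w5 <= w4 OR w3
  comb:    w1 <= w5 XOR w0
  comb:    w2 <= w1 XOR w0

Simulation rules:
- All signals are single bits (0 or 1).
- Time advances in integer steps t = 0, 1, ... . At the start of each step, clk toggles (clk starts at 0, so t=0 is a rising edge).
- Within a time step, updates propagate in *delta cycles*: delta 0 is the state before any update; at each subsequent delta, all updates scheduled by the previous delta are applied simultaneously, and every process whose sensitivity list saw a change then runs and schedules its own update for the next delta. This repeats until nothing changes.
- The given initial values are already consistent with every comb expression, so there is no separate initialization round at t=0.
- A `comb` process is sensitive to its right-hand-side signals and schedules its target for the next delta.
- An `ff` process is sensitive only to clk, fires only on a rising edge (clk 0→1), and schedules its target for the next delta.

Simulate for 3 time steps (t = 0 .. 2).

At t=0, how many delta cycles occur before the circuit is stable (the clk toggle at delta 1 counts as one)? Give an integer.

4

t=0 Δ0: w1=0 clk=0 w0=1 w4=1 w5=1 w2=1 w3=1
  Δ1: clk:0→1
  Δ2: w0:1→0, w4:1→0
  Δ3: w1:0→1, w2:1→0
  Δ4: w2:0→1
  (4Δ to stable)
t=1 Δ0: w1=1 clk=1 w0=0 w4=0 w5=1 w2=1 w3=1
  Δ1: clk:1→0
  (1Δ to stable)
t=2 Δ0: w1=1 clk=0 w0=0 w4=0 w5=1 w2=1 w3=1
  Δ1: clk:0→1
  (1Δ to stable)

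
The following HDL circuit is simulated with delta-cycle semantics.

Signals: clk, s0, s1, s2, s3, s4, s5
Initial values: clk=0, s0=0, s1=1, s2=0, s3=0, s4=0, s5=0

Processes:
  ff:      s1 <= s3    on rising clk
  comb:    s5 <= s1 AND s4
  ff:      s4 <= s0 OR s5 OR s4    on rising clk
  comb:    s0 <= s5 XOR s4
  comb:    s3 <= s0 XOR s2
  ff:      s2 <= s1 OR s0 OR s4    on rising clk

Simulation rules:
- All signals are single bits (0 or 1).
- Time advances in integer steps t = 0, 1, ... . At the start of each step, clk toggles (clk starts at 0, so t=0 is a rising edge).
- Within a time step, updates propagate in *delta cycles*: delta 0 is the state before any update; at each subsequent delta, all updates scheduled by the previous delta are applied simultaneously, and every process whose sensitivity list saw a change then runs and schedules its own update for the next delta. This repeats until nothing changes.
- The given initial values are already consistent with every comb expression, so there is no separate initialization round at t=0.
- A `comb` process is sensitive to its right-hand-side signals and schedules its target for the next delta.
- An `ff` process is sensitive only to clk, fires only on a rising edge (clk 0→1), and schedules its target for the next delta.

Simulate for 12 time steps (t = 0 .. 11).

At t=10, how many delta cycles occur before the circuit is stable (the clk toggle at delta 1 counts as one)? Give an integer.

3

[bits: clk,s4,s5,s2,s1,s3,s0]
t=0: Δ0=0000100 Δ1=1000100 Δ2=1001000 Δ3=1001010 | 3Δ
t=1: Δ0=1001010 Δ1=0001010 | 1Δ
t=2: Δ0=0001010 Δ1=1001010 Δ2=1000110 Δ3=1000100 | 3Δ
t=3: Δ0=1000100 Δ1=0000100 | 1Δ
t=4: Δ0=0000100 Δ1=1000100 Δ2=1001000 Δ3=1001010 | 3Δ
t=5: Δ0=1001010 Δ1=0001010 | 1Δ
t=6: Δ0=0001010 Δ1=1001010 Δ2=1000110 Δ3=1000100 | 3Δ
t=7: Δ0=1000100 Δ1=0000100 | 1Δ
t=8: Δ0=0000100 Δ1=1000100 Δ2=1001000 Δ3=1001010 | 3Δ
t=9: Δ0=1001010 Δ1=0001010 | 1Δ
t=10: Δ0=0001010 Δ1=1001010 Δ2=1000110 Δ3=1000100 | 3Δ
t=11: Δ0=1000100 Δ1=0000100 | 1Δ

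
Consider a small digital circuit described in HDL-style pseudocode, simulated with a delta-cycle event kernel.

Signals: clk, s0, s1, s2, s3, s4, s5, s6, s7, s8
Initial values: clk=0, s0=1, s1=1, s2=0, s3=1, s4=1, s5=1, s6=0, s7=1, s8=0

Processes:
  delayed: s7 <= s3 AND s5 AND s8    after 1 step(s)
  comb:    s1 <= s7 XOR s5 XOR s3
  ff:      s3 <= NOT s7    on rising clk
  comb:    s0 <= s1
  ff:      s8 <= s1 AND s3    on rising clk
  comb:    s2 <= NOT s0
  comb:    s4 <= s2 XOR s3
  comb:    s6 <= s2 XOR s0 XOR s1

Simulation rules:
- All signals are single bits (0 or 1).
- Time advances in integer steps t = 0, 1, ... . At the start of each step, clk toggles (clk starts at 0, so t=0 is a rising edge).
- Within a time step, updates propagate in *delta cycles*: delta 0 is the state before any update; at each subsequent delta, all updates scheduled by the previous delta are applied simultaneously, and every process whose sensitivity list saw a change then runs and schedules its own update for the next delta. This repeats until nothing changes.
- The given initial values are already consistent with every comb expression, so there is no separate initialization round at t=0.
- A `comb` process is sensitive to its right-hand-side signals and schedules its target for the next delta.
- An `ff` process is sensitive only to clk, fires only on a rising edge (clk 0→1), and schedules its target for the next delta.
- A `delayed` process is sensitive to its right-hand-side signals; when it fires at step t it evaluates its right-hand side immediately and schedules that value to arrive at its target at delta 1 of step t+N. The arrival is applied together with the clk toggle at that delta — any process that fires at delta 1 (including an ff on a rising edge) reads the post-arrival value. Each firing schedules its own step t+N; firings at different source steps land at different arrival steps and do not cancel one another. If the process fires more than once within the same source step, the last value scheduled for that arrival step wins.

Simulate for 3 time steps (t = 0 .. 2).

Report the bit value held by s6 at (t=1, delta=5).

t0.Δ0 s5=1 s8=0 s4=1 s0=1 s6=0 s1=1 clk=0 s7=1 s3=1 s2=0
t0.Δ1 s5=1 s8=0 s4=1 s0=1 s6=0 s1=1 clk=1 s7=1 s3=1 s2=0
t0.Δ2 s5=1 s8=1 s4=1 s0=1 s6=0 s1=1 clk=1 s7=1 s3=0 s2=0
t0.Δ3 s5=1 s8=1 s4=0 s0=1 s6=0 s1=0 clk=1 s7=1 s3=0 s2=0
t0.Δ4 s5=1 s8=1 s4=0 s0=0 s6=1 s1=0 clk=1 s7=1 s3=0 s2=0
t0.Δ5 s5=1 s8=1 s4=0 s0=0 s6=0 s1=0 clk=1 s7=1 s3=0 s2=1
t0.Δ6 s5=1 s8=1 s4=1 s0=0 s6=1 s1=0 clk=1 s7=1 s3=0 s2=1
t1.Δ0 s5=1 s8=1 s4=1 s0=0 s6=1 s1=0 clk=1 s7=1 s3=0 s2=1
t1.Δ1 s5=1 s8=1 s4=1 s0=0 s6=1 s1=0 clk=0 s7=0 s3=0 s2=1
t1.Δ2 s5=1 s8=1 s4=1 s0=0 s6=1 s1=1 clk=0 s7=0 s3=0 s2=1
t1.Δ3 s5=1 s8=1 s4=1 s0=1 s6=0 s1=1 clk=0 s7=0 s3=0 s2=1
t1.Δ4 s5=1 s8=1 s4=1 s0=1 s6=1 s1=1 clk=0 s7=0 s3=0 s2=0
t1.Δ5 s5=1 s8=1 s4=0 s0=1 s6=0 s1=1 clk=0 s7=0 s3=0 s2=0
t2.Δ0 s5=1 s8=1 s4=0 s0=1 s6=0 s1=1 clk=0 s7=0 s3=0 s2=0
t2.Δ1 s5=1 s8=1 s4=0 s0=1 s6=0 s1=1 clk=1 s7=0 s3=0 s2=0
t2.Δ2 s5=1 s8=0 s4=0 s0=1 s6=0 s1=1 clk=1 s7=0 s3=1 s2=0
t2.Δ3 s5=1 s8=0 s4=1 s0=1 s6=0 s1=0 clk=1 s7=0 s3=1 s2=0
t2.Δ4 s5=1 s8=0 s4=1 s0=0 s6=1 s1=0 clk=1 s7=0 s3=1 s2=0
t2.Δ5 s5=1 s8=0 s4=1 s0=0 s6=0 s1=0 clk=1 s7=0 s3=1 s2=1
t2.Δ6 s5=1 s8=0 s4=0 s0=0 s6=1 s1=0 clk=1 s7=0 s3=1 s2=1

0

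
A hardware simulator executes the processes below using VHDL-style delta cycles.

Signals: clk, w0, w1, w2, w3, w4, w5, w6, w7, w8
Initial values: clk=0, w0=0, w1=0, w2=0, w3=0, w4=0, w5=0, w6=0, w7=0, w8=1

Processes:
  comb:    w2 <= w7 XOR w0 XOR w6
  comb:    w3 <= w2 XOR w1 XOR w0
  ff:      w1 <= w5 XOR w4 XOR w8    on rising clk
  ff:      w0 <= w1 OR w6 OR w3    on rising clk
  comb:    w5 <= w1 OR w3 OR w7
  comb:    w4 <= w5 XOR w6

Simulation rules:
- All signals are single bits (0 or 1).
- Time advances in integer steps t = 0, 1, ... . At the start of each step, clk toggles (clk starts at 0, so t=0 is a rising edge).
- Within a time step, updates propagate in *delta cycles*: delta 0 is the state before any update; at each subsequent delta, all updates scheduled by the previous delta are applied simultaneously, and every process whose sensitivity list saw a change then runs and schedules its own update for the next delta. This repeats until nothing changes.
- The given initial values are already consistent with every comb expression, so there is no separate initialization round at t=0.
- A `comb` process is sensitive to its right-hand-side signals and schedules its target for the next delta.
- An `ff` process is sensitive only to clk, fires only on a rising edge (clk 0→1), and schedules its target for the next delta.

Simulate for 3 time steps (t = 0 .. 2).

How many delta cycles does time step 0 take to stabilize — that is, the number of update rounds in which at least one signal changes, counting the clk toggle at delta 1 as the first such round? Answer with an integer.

t=0 Δ0: w6=0 w7=0 w5=0 w4=0 w0=0 w3=0 w1=0 w8=1 clk=0 w2=0
  Δ1: clk:0→1
  Δ2: w1:0→1
  Δ3: w5:0→1, w3:0→1
  Δ4: w4:0→1
  (4Δ to stable)
t=1 Δ0: w6=0 w7=0 w5=1 w4=1 w0=0 w3=1 w1=1 w8=1 clk=1 w2=0
  Δ1: clk:1→0
  (1Δ to stable)
t=2 Δ0: w6=0 w7=0 w5=1 w4=1 w0=0 w3=1 w1=1 w8=1 clk=0 w2=0
  Δ1: clk:0→1
  Δ2: w0:0→1
  Δ3: w3:1→0, w2:0→1
  Δ4: w3:0→1
  (4Δ to stable)

4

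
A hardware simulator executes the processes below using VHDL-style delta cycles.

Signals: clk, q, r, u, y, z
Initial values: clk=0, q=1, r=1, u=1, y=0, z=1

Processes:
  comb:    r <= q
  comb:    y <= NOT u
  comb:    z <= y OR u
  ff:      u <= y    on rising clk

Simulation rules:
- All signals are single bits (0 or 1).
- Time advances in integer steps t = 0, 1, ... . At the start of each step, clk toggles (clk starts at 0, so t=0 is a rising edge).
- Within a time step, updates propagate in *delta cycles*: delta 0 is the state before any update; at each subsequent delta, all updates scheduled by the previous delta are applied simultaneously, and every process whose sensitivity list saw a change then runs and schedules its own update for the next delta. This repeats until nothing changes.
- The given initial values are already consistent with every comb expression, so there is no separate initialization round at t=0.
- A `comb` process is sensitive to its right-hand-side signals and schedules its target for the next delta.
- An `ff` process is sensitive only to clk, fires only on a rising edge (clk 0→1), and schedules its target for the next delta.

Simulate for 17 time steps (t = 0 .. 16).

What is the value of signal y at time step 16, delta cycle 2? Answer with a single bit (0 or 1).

0

[bits: u,clk,y,q,r,z]
t=0: Δ0=100111 Δ1=110111 Δ2=010111 Δ3=011110 Δ4=011111 | 4Δ
t=1: Δ0=011111 Δ1=001111 | 1Δ
t=2: Δ0=001111 Δ1=011111 Δ2=111111 Δ3=110111 | 3Δ
t=3: Δ0=110111 Δ1=100111 | 1Δ
t=4: Δ0=100111 Δ1=110111 Δ2=010111 Δ3=011110 Δ4=011111 | 4Δ
t=5: Δ0=011111 Δ1=001111 | 1Δ
t=6: Δ0=001111 Δ1=011111 Δ2=111111 Δ3=110111 | 3Δ
t=7: Δ0=110111 Δ1=100111 | 1Δ
t=8: Δ0=100111 Δ1=110111 Δ2=010111 Δ3=011110 Δ4=011111 | 4Δ
t=9: Δ0=011111 Δ1=001111 | 1Δ
t=10: Δ0=001111 Δ1=011111 Δ2=111111 Δ3=110111 | 3Δ
t=11: Δ0=110111 Δ1=100111 | 1Δ
t=12: Δ0=100111 Δ1=110111 Δ2=010111 Δ3=011110 Δ4=011111 | 4Δ
t=13: Δ0=011111 Δ1=001111 | 1Δ
t=14: Δ0=001111 Δ1=011111 Δ2=111111 Δ3=110111 | 3Δ
t=15: Δ0=110111 Δ1=100111 | 1Δ
t=16: Δ0=100111 Δ1=110111 Δ2=010111 Δ3=011110 Δ4=011111 | 4Δ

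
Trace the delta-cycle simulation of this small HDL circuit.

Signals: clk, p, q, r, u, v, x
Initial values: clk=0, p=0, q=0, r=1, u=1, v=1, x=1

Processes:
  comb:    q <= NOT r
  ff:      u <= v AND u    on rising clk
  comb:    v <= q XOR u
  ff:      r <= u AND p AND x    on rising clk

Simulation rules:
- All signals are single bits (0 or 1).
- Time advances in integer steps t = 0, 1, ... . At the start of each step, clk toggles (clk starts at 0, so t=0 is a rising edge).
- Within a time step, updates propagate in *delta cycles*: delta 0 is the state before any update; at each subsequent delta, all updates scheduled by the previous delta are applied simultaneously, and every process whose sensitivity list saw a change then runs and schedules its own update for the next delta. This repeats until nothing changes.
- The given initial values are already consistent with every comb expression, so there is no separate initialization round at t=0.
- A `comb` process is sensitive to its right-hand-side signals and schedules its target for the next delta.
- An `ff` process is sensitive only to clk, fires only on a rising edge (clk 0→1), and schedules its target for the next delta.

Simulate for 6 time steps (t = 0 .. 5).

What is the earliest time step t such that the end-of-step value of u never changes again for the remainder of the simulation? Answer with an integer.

2

t0.Δ0 u=1 q=0 r=1 clk=0 v=1 x=1 p=0
t0.Δ1 u=1 q=0 r=1 clk=1 v=1 x=1 p=0
t0.Δ2 u=1 q=0 r=0 clk=1 v=1 x=1 p=0
t0.Δ3 u=1 q=1 r=0 clk=1 v=1 x=1 p=0
t0.Δ4 u=1 q=1 r=0 clk=1 v=0 x=1 p=0
t1.Δ0 u=1 q=1 r=0 clk=1 v=0 x=1 p=0
t1.Δ1 u=1 q=1 r=0 clk=0 v=0 x=1 p=0
t2.Δ0 u=1 q=1 r=0 clk=0 v=0 x=1 p=0
t2.Δ1 u=1 q=1 r=0 clk=1 v=0 x=1 p=0
t2.Δ2 u=0 q=1 r=0 clk=1 v=0 x=1 p=0
t2.Δ3 u=0 q=1 r=0 clk=1 v=1 x=1 p=0
t3.Δ0 u=0 q=1 r=0 clk=1 v=1 x=1 p=0
t3.Δ1 u=0 q=1 r=0 clk=0 v=1 x=1 p=0
t4.Δ0 u=0 q=1 r=0 clk=0 v=1 x=1 p=0
t4.Δ1 u=0 q=1 r=0 clk=1 v=1 x=1 p=0
t5.Δ0 u=0 q=1 r=0 clk=1 v=1 x=1 p=0
t5.Δ1 u=0 q=1 r=0 clk=0 v=1 x=1 p=0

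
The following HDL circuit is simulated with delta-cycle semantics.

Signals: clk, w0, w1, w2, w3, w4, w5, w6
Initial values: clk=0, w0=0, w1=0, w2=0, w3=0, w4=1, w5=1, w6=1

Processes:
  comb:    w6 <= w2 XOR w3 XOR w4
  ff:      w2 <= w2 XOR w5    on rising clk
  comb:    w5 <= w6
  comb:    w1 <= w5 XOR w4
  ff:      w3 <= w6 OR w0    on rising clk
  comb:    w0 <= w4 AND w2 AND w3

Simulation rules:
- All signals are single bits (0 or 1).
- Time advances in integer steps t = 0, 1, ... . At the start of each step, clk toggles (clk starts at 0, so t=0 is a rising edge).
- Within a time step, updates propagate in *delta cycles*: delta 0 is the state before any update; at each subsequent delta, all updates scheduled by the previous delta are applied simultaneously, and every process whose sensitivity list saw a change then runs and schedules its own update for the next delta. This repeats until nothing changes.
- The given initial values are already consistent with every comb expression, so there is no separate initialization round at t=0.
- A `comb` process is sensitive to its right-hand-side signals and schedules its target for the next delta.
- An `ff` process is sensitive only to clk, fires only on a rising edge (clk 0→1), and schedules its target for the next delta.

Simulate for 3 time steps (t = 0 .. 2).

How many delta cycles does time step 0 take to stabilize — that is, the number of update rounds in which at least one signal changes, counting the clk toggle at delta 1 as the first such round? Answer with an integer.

t=0 Δ0: w5=1 w1=0 w6=1 w0=0 w4=1 clk=0 w2=0 w3=0
  Δ1: clk:0→1
  Δ2: w2:0→1, w3:0→1
  Δ3: w0:0→1
  (3Δ to stable)
t=1 Δ0: w5=1 w1=0 w6=1 w0=1 w4=1 clk=1 w2=1 w3=1
  Δ1: clk:1→0
  (1Δ to stable)
t=2 Δ0: w5=1 w1=0 w6=1 w0=1 w4=1 clk=0 w2=1 w3=1
  Δ1: clk:0→1
  Δ2: w2:1→0
  Δ3: w6:1→0, w0:1→0
  Δ4: w5:1→0
  Δ5: w1:0→1
  (5Δ to stable)

3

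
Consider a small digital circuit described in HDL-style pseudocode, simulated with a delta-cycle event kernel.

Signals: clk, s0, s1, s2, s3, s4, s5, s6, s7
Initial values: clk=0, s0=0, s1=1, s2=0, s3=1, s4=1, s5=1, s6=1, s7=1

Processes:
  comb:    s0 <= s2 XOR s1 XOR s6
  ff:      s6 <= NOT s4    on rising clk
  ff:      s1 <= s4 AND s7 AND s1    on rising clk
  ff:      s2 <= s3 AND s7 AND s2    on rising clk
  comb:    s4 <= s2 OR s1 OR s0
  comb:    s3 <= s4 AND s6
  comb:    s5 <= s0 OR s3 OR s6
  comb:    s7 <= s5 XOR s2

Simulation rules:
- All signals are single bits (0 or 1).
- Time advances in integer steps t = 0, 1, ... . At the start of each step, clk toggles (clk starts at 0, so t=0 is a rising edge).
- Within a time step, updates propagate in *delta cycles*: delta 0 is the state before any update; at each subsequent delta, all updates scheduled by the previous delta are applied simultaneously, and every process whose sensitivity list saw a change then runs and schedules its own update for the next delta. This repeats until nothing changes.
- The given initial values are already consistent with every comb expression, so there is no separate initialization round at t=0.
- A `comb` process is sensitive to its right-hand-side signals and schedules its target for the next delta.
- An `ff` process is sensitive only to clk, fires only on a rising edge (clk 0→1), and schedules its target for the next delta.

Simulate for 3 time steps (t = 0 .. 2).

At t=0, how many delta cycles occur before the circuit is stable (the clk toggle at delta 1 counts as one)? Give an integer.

3

[bits: s4,s1,s3,s5,s7,s0,clk,s6,s2]
t=0: Δ0=111110010 Δ1=111110110 Δ2=111110100 Δ3=110111100 | 3Δ
t=1: Δ0=110111100 Δ1=110111000 | 1Δ
t=2: Δ0=110111000 Δ1=110111100 | 1Δ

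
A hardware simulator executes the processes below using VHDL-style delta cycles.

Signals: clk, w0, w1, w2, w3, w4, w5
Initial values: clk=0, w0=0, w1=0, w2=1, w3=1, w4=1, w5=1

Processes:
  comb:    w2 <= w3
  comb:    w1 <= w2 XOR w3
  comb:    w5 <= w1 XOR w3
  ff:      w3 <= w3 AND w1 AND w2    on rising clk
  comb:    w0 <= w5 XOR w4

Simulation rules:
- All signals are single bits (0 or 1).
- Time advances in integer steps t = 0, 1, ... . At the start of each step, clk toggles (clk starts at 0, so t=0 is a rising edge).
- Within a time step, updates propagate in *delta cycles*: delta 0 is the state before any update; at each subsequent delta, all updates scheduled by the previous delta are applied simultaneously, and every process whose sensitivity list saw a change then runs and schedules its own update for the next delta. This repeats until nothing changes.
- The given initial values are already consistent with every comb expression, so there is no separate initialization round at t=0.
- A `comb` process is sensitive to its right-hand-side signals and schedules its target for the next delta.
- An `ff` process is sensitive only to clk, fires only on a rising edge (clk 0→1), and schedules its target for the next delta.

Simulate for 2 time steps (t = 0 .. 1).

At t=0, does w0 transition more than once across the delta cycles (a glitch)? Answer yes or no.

t0.Δ0 w5=1 w3=1 w0=0 w1=0 w2=1 clk=0 w4=1
t0.Δ1 w5=1 w3=1 w0=0 w1=0 w2=1 clk=1 w4=1
t0.Δ2 w5=1 w3=0 w0=0 w1=0 w2=1 clk=1 w4=1
t0.Δ3 w5=0 w3=0 w0=0 w1=1 w2=0 clk=1 w4=1
t0.Δ4 w5=1 w3=0 w0=1 w1=0 w2=0 clk=1 w4=1
t0.Δ5 w5=0 w3=0 w0=0 w1=0 w2=0 clk=1 w4=1
t0.Δ6 w5=0 w3=0 w0=1 w1=0 w2=0 clk=1 w4=1
t1.Δ0 w5=0 w3=0 w0=1 w1=0 w2=0 clk=1 w4=1
t1.Δ1 w5=0 w3=0 w0=1 w1=0 w2=0 clk=0 w4=1

yes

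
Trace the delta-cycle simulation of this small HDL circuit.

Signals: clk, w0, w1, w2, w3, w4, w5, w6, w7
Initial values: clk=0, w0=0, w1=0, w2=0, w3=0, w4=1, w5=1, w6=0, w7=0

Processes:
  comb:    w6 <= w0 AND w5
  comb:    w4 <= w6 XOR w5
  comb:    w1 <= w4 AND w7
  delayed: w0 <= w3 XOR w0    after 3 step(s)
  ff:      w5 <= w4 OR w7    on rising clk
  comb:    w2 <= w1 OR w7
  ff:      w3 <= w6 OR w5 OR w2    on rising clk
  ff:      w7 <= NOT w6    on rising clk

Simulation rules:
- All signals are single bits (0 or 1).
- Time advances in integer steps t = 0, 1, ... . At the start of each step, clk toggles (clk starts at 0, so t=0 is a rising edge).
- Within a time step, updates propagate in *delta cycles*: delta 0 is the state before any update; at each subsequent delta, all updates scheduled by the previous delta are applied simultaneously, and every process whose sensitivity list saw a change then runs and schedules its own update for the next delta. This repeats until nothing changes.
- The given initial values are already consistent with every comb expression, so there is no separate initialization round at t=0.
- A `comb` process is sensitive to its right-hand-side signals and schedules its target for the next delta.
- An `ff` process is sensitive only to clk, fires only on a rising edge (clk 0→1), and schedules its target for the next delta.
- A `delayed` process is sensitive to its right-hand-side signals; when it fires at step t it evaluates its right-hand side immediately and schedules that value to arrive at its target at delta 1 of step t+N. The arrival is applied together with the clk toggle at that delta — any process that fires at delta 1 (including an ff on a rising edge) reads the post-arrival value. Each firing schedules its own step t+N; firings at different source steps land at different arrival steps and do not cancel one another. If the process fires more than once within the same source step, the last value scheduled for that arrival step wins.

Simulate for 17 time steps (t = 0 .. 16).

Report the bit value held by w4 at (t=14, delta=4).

t0.Δ0 w7=0 w5=1 w6=0 w2=0 w4=1 w1=0 clk=0 w0=0 w3=0
t0.Δ1 w7=0 w5=1 w6=0 w2=0 w4=1 w1=0 clk=1 w0=0 w3=0
t0.Δ2 w7=1 w5=1 w6=0 w2=0 w4=1 w1=0 clk=1 w0=0 w3=1
t0.Δ3 w7=1 w5=1 w6=0 w2=1 w4=1 w1=1 clk=1 w0=0 w3=1
t1.Δ0 w7=1 w5=1 w6=0 w2=1 w4=1 w1=1 clk=1 w0=0 w3=1
t1.Δ1 w7=1 w5=1 w6=0 w2=1 w4=1 w1=1 clk=0 w0=0 w3=1
t2.Δ0 w7=1 w5=1 w6=0 w2=1 w4=1 w1=1 clk=0 w0=0 w3=1
t2.Δ1 w7=1 w5=1 w6=0 w2=1 w4=1 w1=1 clk=1 w0=0 w3=1
t3.Δ0 w7=1 w5=1 w6=0 w2=1 w4=1 w1=1 clk=1 w0=0 w3=1
t3.Δ1 w7=1 w5=1 w6=0 w2=1 w4=1 w1=1 clk=0 w0=1 w3=1
t3.Δ2 w7=1 w5=1 w6=1 w2=1 w4=1 w1=1 clk=0 w0=1 w3=1
t3.Δ3 w7=1 w5=1 w6=1 w2=1 w4=0 w1=1 clk=0 w0=1 w3=1
t3.Δ4 w7=1 w5=1 w6=1 w2=1 w4=0 w1=0 clk=0 w0=1 w3=1
t4.Δ0 w7=1 w5=1 w6=1 w2=1 w4=0 w1=0 clk=0 w0=1 w3=1
t4.Δ1 w7=1 w5=1 w6=1 w2=1 w4=0 w1=0 clk=1 w0=1 w3=1
t4.Δ2 w7=0 w5=1 w6=1 w2=1 w4=0 w1=0 clk=1 w0=1 w3=1
t4.Δ3 w7=0 w5=1 w6=1 w2=0 w4=0 w1=0 clk=1 w0=1 w3=1
t5.Δ0 w7=0 w5=1 w6=1 w2=0 w4=0 w1=0 clk=1 w0=1 w3=1
t5.Δ1 w7=0 w5=1 w6=1 w2=0 w4=0 w1=0 clk=0 w0=1 w3=1
t6.Δ0 w7=0 w5=1 w6=1 w2=0 w4=0 w1=0 clk=0 w0=1 w3=1
t6.Δ1 w7=0 w5=1 w6=1 w2=0 w4=0 w1=0 clk=1 w0=0 w3=1
t6.Δ2 w7=0 w5=0 w6=0 w2=0 w4=0 w1=0 clk=1 w0=0 w3=1
t7.Δ0 w7=0 w5=0 w6=0 w2=0 w4=0 w1=0 clk=1 w0=0 w3=1
t7.Δ1 w7=0 w5=0 w6=0 w2=0 w4=0 w1=0 clk=0 w0=0 w3=1
t8.Δ0 w7=0 w5=0 w6=0 w2=0 w4=0 w1=0 clk=0 w0=0 w3=1
t8.Δ1 w7=0 w5=0 w6=0 w2=0 w4=0 w1=0 clk=1 w0=0 w3=1
t8.Δ2 w7=1 w5=0 w6=0 w2=0 w4=0 w1=0 clk=1 w0=0 w3=0
t8.Δ3 w7=1 w5=0 w6=0 w2=1 w4=0 w1=0 clk=1 w0=0 w3=0
t9.Δ0 w7=1 w5=0 w6=0 w2=1 w4=0 w1=0 clk=1 w0=0 w3=0
t9.Δ1 w7=1 w5=0 w6=0 w2=1 w4=0 w1=0 clk=0 w0=1 w3=0
t10.Δ0 w7=1 w5=0 w6=0 w2=1 w4=0 w1=0 clk=0 w0=1 w3=0
t10.Δ1 w7=1 w5=0 w6=0 w2=1 w4=0 w1=0 clk=1 w0=1 w3=0
t10.Δ2 w7=1 w5=1 w6=0 w2=1 w4=0 w1=0 clk=1 w0=1 w3=1
t10.Δ3 w7=1 w5=1 w6=1 w2=1 w4=1 w1=0 clk=1 w0=1 w3=1
t10.Δ4 w7=1 w5=1 w6=1 w2=1 w4=0 w1=1 clk=1 w0=1 w3=1
t10.Δ5 w7=1 w5=1 w6=1 w2=1 w4=0 w1=0 clk=1 w0=1 w3=1
t11.Δ0 w7=1 w5=1 w6=1 w2=1 w4=0 w1=0 clk=1 w0=1 w3=1
t11.Δ1 w7=1 w5=1 w6=1 w2=1 w4=0 w1=0 clk=0 w0=0 w3=1
t11.Δ2 w7=1 w5=1 w6=0 w2=1 w4=0 w1=0 clk=0 w0=0 w3=1
t11.Δ3 w7=1 w5=1 w6=0 w2=1 w4=1 w1=0 clk=0 w0=0 w3=1
t11.Δ4 w7=1 w5=1 w6=0 w2=1 w4=1 w1=1 clk=0 w0=0 w3=1
t12.Δ0 w7=1 w5=1 w6=0 w2=1 w4=1 w1=1 clk=0 w0=0 w3=1
t12.Δ1 w7=1 w5=1 w6=0 w2=1 w4=1 w1=1 clk=1 w0=1 w3=1
t12.Δ2 w7=1 w5=1 w6=1 w2=1 w4=1 w1=1 clk=1 w0=1 w3=1
t12.Δ3 w7=1 w5=1 w6=1 w2=1 w4=0 w1=1 clk=1 w0=1 w3=1
t12.Δ4 w7=1 w5=1 w6=1 w2=1 w4=0 w1=0 clk=1 w0=1 w3=1
t13.Δ0 w7=1 w5=1 w6=1 w2=1 w4=0 w1=0 clk=1 w0=1 w3=1
t13.Δ1 w7=1 w5=1 w6=1 w2=1 w4=0 w1=0 clk=0 w0=0 w3=1
t13.Δ2 w7=1 w5=1 w6=0 w2=1 w4=0 w1=0 clk=0 w0=0 w3=1
t13.Δ3 w7=1 w5=1 w6=0 w2=1 w4=1 w1=0 clk=0 w0=0 w3=1
t13.Δ4 w7=1 w5=1 w6=0 w2=1 w4=1 w1=1 clk=0 w0=0 w3=1
t14.Δ0 w7=1 w5=1 w6=0 w2=1 w4=1 w1=1 clk=0 w0=0 w3=1
t14.Δ1 w7=1 w5=1 w6=0 w2=1 w4=1 w1=1 clk=1 w0=1 w3=1
t14.Δ2 w7=1 w5=1 w6=1 w2=1 w4=1 w1=1 clk=1 w0=1 w3=1
t14.Δ3 w7=1 w5=1 w6=1 w2=1 w4=0 w1=1 clk=1 w0=1 w3=1
t14.Δ4 w7=1 w5=1 w6=1 w2=1 w4=0 w1=0 clk=1 w0=1 w3=1
t15.Δ0 w7=1 w5=1 w6=1 w2=1 w4=0 w1=0 clk=1 w0=1 w3=1
t15.Δ1 w7=1 w5=1 w6=1 w2=1 w4=0 w1=0 clk=0 w0=0 w3=1
t15.Δ2 w7=1 w5=1 w6=0 w2=1 w4=0 w1=0 clk=0 w0=0 w3=1
t15.Δ3 w7=1 w5=1 w6=0 w2=1 w4=1 w1=0 clk=0 w0=0 w3=1
t15.Δ4 w7=1 w5=1 w6=0 w2=1 w4=1 w1=1 clk=0 w0=0 w3=1
t16.Δ0 w7=1 w5=1 w6=0 w2=1 w4=1 w1=1 clk=0 w0=0 w3=1
t16.Δ1 w7=1 w5=1 w6=0 w2=1 w4=1 w1=1 clk=1 w0=1 w3=1
t16.Δ2 w7=1 w5=1 w6=1 w2=1 w4=1 w1=1 clk=1 w0=1 w3=1
t16.Δ3 w7=1 w5=1 w6=1 w2=1 w4=0 w1=1 clk=1 w0=1 w3=1
t16.Δ4 w7=1 w5=1 w6=1 w2=1 w4=0 w1=0 clk=1 w0=1 w3=1

0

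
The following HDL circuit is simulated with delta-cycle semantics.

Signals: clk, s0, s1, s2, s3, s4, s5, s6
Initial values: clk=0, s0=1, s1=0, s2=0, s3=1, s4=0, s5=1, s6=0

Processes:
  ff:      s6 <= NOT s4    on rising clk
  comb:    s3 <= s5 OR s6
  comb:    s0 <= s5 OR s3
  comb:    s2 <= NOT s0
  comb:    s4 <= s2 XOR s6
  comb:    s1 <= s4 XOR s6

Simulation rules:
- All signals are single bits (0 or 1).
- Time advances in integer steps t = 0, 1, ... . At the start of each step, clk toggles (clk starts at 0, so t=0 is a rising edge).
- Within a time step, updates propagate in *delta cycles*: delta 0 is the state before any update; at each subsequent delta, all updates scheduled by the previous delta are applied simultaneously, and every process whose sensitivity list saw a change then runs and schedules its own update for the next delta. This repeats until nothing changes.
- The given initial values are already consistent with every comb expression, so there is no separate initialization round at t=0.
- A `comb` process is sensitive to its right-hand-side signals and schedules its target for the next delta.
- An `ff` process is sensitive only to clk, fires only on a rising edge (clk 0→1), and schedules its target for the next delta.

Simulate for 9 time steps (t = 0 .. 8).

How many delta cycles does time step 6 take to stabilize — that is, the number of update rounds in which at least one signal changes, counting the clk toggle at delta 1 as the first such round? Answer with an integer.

4

[bits: s1,s2,s4,s0,s3,s5,s6,clk]
t=0: Δ0=00011100 Δ1=00011101 Δ2=00011111 Δ3=10111111 Δ4=00111111 | 4Δ
t=1: Δ0=00111111 Δ1=00111110 | 1Δ
t=2: Δ0=00111110 Δ1=00111111 Δ2=00111101 Δ3=10011101 Δ4=00011101 | 4Δ
t=3: Δ0=00011101 Δ1=00011100 | 1Δ
t=4: Δ0=00011100 Δ1=00011101 Δ2=00011111 Δ3=10111111 Δ4=00111111 | 4Δ
t=5: Δ0=00111111 Δ1=00111110 | 1Δ
t=6: Δ0=00111110 Δ1=00111111 Δ2=00111101 Δ3=10011101 Δ4=00011101 | 4Δ
t=7: Δ0=00011101 Δ1=00011100 | 1Δ
t=8: Δ0=00011100 Δ1=00011101 Δ2=00011111 Δ3=10111111 Δ4=00111111 | 4Δ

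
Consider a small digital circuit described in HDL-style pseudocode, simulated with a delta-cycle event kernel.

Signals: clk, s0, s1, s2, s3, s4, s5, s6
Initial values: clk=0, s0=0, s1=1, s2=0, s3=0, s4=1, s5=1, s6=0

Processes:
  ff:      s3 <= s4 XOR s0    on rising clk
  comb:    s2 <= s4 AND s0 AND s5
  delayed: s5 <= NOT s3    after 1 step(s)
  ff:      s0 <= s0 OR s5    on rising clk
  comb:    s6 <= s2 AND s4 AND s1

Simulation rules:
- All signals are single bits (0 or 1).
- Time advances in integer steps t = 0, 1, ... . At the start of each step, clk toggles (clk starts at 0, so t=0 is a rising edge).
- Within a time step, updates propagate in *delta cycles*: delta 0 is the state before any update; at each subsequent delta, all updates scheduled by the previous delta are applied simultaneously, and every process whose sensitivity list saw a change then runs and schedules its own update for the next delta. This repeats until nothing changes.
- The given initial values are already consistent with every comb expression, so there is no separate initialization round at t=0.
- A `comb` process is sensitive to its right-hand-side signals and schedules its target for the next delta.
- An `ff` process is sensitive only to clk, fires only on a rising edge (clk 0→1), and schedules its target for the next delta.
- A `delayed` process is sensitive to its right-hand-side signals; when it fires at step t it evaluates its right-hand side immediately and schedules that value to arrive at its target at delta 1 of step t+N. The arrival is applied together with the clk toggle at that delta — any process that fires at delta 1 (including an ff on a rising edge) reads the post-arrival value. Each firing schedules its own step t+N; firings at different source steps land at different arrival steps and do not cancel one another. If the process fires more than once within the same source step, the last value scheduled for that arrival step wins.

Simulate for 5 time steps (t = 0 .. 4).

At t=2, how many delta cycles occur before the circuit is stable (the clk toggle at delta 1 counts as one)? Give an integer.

2

t=0 Δ0: s5=1 clk=0 s3=0 s4=1 s0=0 s2=0 s1=1 s6=0
  Δ1: clk:0→1
  Δ2: s3:0→1, s0:0→1
  Δ3: s2:0→1
  Δ4: s6:0→1
  (4Δ to stable)
t=1 Δ0: s5=1 clk=1 s3=1 s4=1 s0=1 s2=1 s1=1 s6=1
  Δ1: s5:1→0, clk:1→0
  Δ2: s2:1→0
  Δ3: s6:1→0
  (3Δ to stable)
t=2 Δ0: s5=0 clk=0 s3=1 s4=1 s0=1 s2=0 s1=1 s6=0
  Δ1: clk:0→1
  Δ2: s3:1→0
  (2Δ to stable)
t=3 Δ0: s5=0 clk=1 s3=0 s4=1 s0=1 s2=0 s1=1 s6=0
  Δ1: s5:0→1, clk:1→0
  Δ2: s2:0→1
  Δ3: s6:0→1
  (3Δ to stable)
t=4 Δ0: s5=1 clk=0 s3=0 s4=1 s0=1 s2=1 s1=1 s6=1
  Δ1: clk:0→1
  (1Δ to stable)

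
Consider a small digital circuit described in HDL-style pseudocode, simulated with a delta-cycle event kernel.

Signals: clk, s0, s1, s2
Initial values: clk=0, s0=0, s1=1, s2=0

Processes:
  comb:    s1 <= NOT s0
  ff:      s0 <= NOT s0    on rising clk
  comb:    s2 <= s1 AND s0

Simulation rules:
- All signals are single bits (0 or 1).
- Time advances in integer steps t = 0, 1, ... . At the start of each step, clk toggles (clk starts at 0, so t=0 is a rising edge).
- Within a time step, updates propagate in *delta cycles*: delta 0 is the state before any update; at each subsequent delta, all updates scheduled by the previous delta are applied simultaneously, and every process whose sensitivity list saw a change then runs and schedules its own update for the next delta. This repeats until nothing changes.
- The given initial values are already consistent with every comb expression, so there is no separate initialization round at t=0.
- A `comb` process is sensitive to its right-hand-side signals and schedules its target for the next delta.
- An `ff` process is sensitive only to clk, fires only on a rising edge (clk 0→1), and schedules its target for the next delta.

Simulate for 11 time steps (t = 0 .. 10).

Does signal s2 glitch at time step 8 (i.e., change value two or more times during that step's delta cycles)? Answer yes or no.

t0.Δ0 s2=0 s0=0 s1=1 clk=0
t0.Δ1 s2=0 s0=0 s1=1 clk=1
t0.Δ2 s2=0 s0=1 s1=1 clk=1
t0.Δ3 s2=1 s0=1 s1=0 clk=1
t0.Δ4 s2=0 s0=1 s1=0 clk=1
t1.Δ0 s2=0 s0=1 s1=0 clk=1
t1.Δ1 s2=0 s0=1 s1=0 clk=0
t2.Δ0 s2=0 s0=1 s1=0 clk=0
t2.Δ1 s2=0 s0=1 s1=0 clk=1
t2.Δ2 s2=0 s0=0 s1=0 clk=1
t2.Δ3 s2=0 s0=0 s1=1 clk=1
t3.Δ0 s2=0 s0=0 s1=1 clk=1
t3.Δ1 s2=0 s0=0 s1=1 clk=0
t4.Δ0 s2=0 s0=0 s1=1 clk=0
t4.Δ1 s2=0 s0=0 s1=1 clk=1
t4.Δ2 s2=0 s0=1 s1=1 clk=1
t4.Δ3 s2=1 s0=1 s1=0 clk=1
t4.Δ4 s2=0 s0=1 s1=0 clk=1
t5.Δ0 s2=0 s0=1 s1=0 clk=1
t5.Δ1 s2=0 s0=1 s1=0 clk=0
t6.Δ0 s2=0 s0=1 s1=0 clk=0
t6.Δ1 s2=0 s0=1 s1=0 clk=1
t6.Δ2 s2=0 s0=0 s1=0 clk=1
t6.Δ3 s2=0 s0=0 s1=1 clk=1
t7.Δ0 s2=0 s0=0 s1=1 clk=1
t7.Δ1 s2=0 s0=0 s1=1 clk=0
t8.Δ0 s2=0 s0=0 s1=1 clk=0
t8.Δ1 s2=0 s0=0 s1=1 clk=1
t8.Δ2 s2=0 s0=1 s1=1 clk=1
t8.Δ3 s2=1 s0=1 s1=0 clk=1
t8.Δ4 s2=0 s0=1 s1=0 clk=1
t9.Δ0 s2=0 s0=1 s1=0 clk=1
t9.Δ1 s2=0 s0=1 s1=0 clk=0
t10.Δ0 s2=0 s0=1 s1=0 clk=0
t10.Δ1 s2=0 s0=1 s1=0 clk=1
t10.Δ2 s2=0 s0=0 s1=0 clk=1
t10.Δ3 s2=0 s0=0 s1=1 clk=1

yes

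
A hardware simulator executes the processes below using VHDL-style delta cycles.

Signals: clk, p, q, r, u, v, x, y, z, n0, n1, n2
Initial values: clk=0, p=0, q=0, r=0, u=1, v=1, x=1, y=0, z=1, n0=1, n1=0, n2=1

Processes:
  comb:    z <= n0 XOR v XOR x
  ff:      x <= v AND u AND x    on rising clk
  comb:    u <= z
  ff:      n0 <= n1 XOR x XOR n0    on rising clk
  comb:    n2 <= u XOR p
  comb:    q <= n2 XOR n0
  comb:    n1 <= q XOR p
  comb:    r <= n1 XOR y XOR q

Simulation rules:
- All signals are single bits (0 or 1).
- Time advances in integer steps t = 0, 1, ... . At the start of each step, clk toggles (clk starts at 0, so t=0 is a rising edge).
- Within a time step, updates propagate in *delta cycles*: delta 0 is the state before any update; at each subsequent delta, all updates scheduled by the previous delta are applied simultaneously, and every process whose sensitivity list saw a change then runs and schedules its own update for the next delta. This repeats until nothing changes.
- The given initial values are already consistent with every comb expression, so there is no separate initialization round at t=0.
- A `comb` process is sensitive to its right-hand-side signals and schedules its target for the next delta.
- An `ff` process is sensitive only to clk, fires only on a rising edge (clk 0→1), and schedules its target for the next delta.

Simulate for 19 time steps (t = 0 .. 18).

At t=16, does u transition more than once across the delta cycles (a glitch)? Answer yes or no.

t=0 Δ0: n1=0 v=1 n0=1 n2=1 y=0 z=1 x=1 p=0 r=0 u=1 q=0 clk=0
  Δ1: clk:0→1
  Δ2: n0:1→0
  Δ3: z:1→0, q:0→1
  Δ4: n1:0→1, r:0→1, u:1→0
  Δ5: n2:1→0, r:1→0
  Δ6: q:1→0
  Δ7: n1:1→0, r:0→1
  Δ8: r:1→0
  (8Δ to stable)
t=1 Δ0: n1=0 v=1 n0=0 n2=0 y=0 z=0 x=1 p=0 r=0 u=0 q=0 clk=1
  Δ1: clk:1→0
  (1Δ to stable)
t=2 Δ0: n1=0 v=1 n0=0 n2=0 y=0 z=0 x=1 p=0 r=0 u=0 q=0 clk=0
  Δ1: clk:0→1
  Δ2: n0:0→1, x:1→0
  Δ3: q:0→1
  Δ4: n1:0→1, r:0→1
  Δ5: r:1→0
  (5Δ to stable)
t=3 Δ0: n1=1 v=1 n0=1 n2=0 y=0 z=0 x=0 p=0 r=0 u=0 q=1 clk=1
  Δ1: clk:1→0
  (1Δ to stable)
t=4 Δ0: n1=1 v=1 n0=1 n2=0 y=0 z=0 x=0 p=0 r=0 u=0 q=1 clk=0
  Δ1: clk:0→1
  Δ2: n0:1→0
  Δ3: z:0→1, q:1→0
  Δ4: n1:1→0, r:0→1, u:0→1
  Δ5: n2:0→1, r:1→0
  Δ6: q:0→1
  Δ7: n1:0→1, r:0→1
  Δ8: r:1→0
  (8Δ to stable)
t=5 Δ0: n1=1 v=1 n0=0 n2=1 y=0 z=1 x=0 p=0 r=0 u=1 q=1 clk=1
  Δ1: clk:1→0
  (1Δ to stable)
t=6 Δ0: n1=1 v=1 n0=0 n2=1 y=0 z=1 x=0 p=0 r=0 u=1 q=1 clk=0
  Δ1: clk:0→1
  Δ2: n0:0→1
  Δ3: z:1→0, q:1→0
  Δ4: n1:1→0, r:0→1, u:1→0
  Δ5: n2:1→0, r:1→0
  Δ6: q:0→1
  Δ7: n1:0→1, r:0→1
  Δ8: r:1→0
  (8Δ to stable)
t=7 Δ0: n1=1 v=1 n0=1 n2=0 y=0 z=0 x=0 p=0 r=0 u=0 q=1 clk=1
  Δ1: clk:1→0
  (1Δ to stable)
t=8 Δ0: n1=1 v=1 n0=1 n2=0 y=0 z=0 x=0 p=0 r=0 u=0 q=1 clk=0
  Δ1: clk:0→1
  Δ2: n0:1→0
  Δ3: z:0→1, q:1→0
  Δ4: n1:1→0, r:0→1, u:0→1
  Δ5: n2:0→1, r:1→0
  Δ6: q:0→1
  Δ7: n1:0→1, r:0→1
  Δ8: r:1→0
  (8Δ to stable)
t=9 Δ0: n1=1 v=1 n0=0 n2=1 y=0 z=1 x=0 p=0 r=0 u=1 q=1 clk=1
  Δ1: clk:1→0
  (1Δ to stable)
t=10 Δ0: n1=1 v=1 n0=0 n2=1 y=0 z=1 x=0 p=0 r=0 u=1 q=1 clk=0
  Δ1: clk:0→1
  Δ2: n0:0→1
  Δ3: z:1→0, q:1→0
  Δ4: n1:1→0, r:0→1, u:1→0
  Δ5: n2:1→0, r:1→0
  Δ6: q:0→1
  Δ7: n1:0→1, r:0→1
  Δ8: r:1→0
  (8Δ to stable)
t=11 Δ0: n1=1 v=1 n0=1 n2=0 y=0 z=0 x=0 p=0 r=0 u=0 q=1 clk=1
  Δ1: clk:1→0
  (1Δ to stable)
t=12 Δ0: n1=1 v=1 n0=1 n2=0 y=0 z=0 x=0 p=0 r=0 u=0 q=1 clk=0
  Δ1: clk:0→1
  Δ2: n0:1→0
  Δ3: z:0→1, q:1→0
  Δ4: n1:1→0, r:0→1, u:0→1
  Δ5: n2:0→1, r:1→0
  Δ6: q:0→1
  Δ7: n1:0→1, r:0→1
  Δ8: r:1→0
  (8Δ to stable)
t=13 Δ0: n1=1 v=1 n0=0 n2=1 y=0 z=1 x=0 p=0 r=0 u=1 q=1 clk=1
  Δ1: clk:1→0
  (1Δ to stable)
t=14 Δ0: n1=1 v=1 n0=0 n2=1 y=0 z=1 x=0 p=0 r=0 u=1 q=1 clk=0
  Δ1: clk:0→1
  Δ2: n0:0→1
  Δ3: z:1→0, q:1→0
  Δ4: n1:1→0, r:0→1, u:1→0
  Δ5: n2:1→0, r:1→0
  Δ6: q:0→1
  Δ7: n1:0→1, r:0→1
  Δ8: r:1→0
  (8Δ to stable)
t=15 Δ0: n1=1 v=1 n0=1 n2=0 y=0 z=0 x=0 p=0 r=0 u=0 q=1 clk=1
  Δ1: clk:1→0
  (1Δ to stable)
t=16 Δ0: n1=1 v=1 n0=1 n2=0 y=0 z=0 x=0 p=0 r=0 u=0 q=1 clk=0
  Δ1: clk:0→1
  Δ2: n0:1→0
  Δ3: z:0→1, q:1→0
  Δ4: n1:1→0, r:0→1, u:0→1
  Δ5: n2:0→1, r:1→0
  Δ6: q:0→1
  Δ7: n1:0→1, r:0→1
  Δ8: r:1→0
  (8Δ to stable)
t=17 Δ0: n1=1 v=1 n0=0 n2=1 y=0 z=1 x=0 p=0 r=0 u=1 q=1 clk=1
  Δ1: clk:1→0
  (1Δ to stable)
t=18 Δ0: n1=1 v=1 n0=0 n2=1 y=0 z=1 x=0 p=0 r=0 u=1 q=1 clk=0
  Δ1: clk:0→1
  Δ2: n0:0→1
  Δ3: z:1→0, q:1→0
  Δ4: n1:1→0, r:0→1, u:1→0
  Δ5: n2:1→0, r:1→0
  Δ6: q:0→1
  Δ7: n1:0→1, r:0→1
  Δ8: r:1→0
  (8Δ to stable)

no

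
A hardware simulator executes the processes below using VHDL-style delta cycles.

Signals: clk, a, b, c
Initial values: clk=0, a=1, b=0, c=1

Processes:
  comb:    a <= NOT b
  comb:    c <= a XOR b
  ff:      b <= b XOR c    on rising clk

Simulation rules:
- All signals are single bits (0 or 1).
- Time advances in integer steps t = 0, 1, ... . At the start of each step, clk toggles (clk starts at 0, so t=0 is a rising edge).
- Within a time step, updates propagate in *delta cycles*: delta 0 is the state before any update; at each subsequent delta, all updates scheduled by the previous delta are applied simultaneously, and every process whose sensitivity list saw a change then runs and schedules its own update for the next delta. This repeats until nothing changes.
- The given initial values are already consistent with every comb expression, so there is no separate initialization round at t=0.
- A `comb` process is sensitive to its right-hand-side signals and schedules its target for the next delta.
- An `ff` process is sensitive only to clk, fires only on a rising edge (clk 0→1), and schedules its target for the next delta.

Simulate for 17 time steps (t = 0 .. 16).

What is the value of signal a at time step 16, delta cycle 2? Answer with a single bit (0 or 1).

t0.Δ0 a=1 c=1 b=0 clk=0
t0.Δ1 a=1 c=1 b=0 clk=1
t0.Δ2 a=1 c=1 b=1 clk=1
t0.Δ3 a=0 c=0 b=1 clk=1
t0.Δ4 a=0 c=1 b=1 clk=1
t1.Δ0 a=0 c=1 b=1 clk=1
t1.Δ1 a=0 c=1 b=1 clk=0
t2.Δ0 a=0 c=1 b=1 clk=0
t2.Δ1 a=0 c=1 b=1 clk=1
t2.Δ2 a=0 c=1 b=0 clk=1
t2.Δ3 a=1 c=0 b=0 clk=1
t2.Δ4 a=1 c=1 b=0 clk=1
t3.Δ0 a=1 c=1 b=0 clk=1
t3.Δ1 a=1 c=1 b=0 clk=0
t4.Δ0 a=1 c=1 b=0 clk=0
t4.Δ1 a=1 c=1 b=0 clk=1
t4.Δ2 a=1 c=1 b=1 clk=1
t4.Δ3 a=0 c=0 b=1 clk=1
t4.Δ4 a=0 c=1 b=1 clk=1
t5.Δ0 a=0 c=1 b=1 clk=1
t5.Δ1 a=0 c=1 b=1 clk=0
t6.Δ0 a=0 c=1 b=1 clk=0
t6.Δ1 a=0 c=1 b=1 clk=1
t6.Δ2 a=0 c=1 b=0 clk=1
t6.Δ3 a=1 c=0 b=0 clk=1
t6.Δ4 a=1 c=1 b=0 clk=1
t7.Δ0 a=1 c=1 b=0 clk=1
t7.Δ1 a=1 c=1 b=0 clk=0
t8.Δ0 a=1 c=1 b=0 clk=0
t8.Δ1 a=1 c=1 b=0 clk=1
t8.Δ2 a=1 c=1 b=1 clk=1
t8.Δ3 a=0 c=0 b=1 clk=1
t8.Δ4 a=0 c=1 b=1 clk=1
t9.Δ0 a=0 c=1 b=1 clk=1
t9.Δ1 a=0 c=1 b=1 clk=0
t10.Δ0 a=0 c=1 b=1 clk=0
t10.Δ1 a=0 c=1 b=1 clk=1
t10.Δ2 a=0 c=1 b=0 clk=1
t10.Δ3 a=1 c=0 b=0 clk=1
t10.Δ4 a=1 c=1 b=0 clk=1
t11.Δ0 a=1 c=1 b=0 clk=1
t11.Δ1 a=1 c=1 b=0 clk=0
t12.Δ0 a=1 c=1 b=0 clk=0
t12.Δ1 a=1 c=1 b=0 clk=1
t12.Δ2 a=1 c=1 b=1 clk=1
t12.Δ3 a=0 c=0 b=1 clk=1
t12.Δ4 a=0 c=1 b=1 clk=1
t13.Δ0 a=0 c=1 b=1 clk=1
t13.Δ1 a=0 c=1 b=1 clk=0
t14.Δ0 a=0 c=1 b=1 clk=0
t14.Δ1 a=0 c=1 b=1 clk=1
t14.Δ2 a=0 c=1 b=0 clk=1
t14.Δ3 a=1 c=0 b=0 clk=1
t14.Δ4 a=1 c=1 b=0 clk=1
t15.Δ0 a=1 c=1 b=0 clk=1
t15.Δ1 a=1 c=1 b=0 clk=0
t16.Δ0 a=1 c=1 b=0 clk=0
t16.Δ1 a=1 c=1 b=0 clk=1
t16.Δ2 a=1 c=1 b=1 clk=1
t16.Δ3 a=0 c=0 b=1 clk=1
t16.Δ4 a=0 c=1 b=1 clk=1

1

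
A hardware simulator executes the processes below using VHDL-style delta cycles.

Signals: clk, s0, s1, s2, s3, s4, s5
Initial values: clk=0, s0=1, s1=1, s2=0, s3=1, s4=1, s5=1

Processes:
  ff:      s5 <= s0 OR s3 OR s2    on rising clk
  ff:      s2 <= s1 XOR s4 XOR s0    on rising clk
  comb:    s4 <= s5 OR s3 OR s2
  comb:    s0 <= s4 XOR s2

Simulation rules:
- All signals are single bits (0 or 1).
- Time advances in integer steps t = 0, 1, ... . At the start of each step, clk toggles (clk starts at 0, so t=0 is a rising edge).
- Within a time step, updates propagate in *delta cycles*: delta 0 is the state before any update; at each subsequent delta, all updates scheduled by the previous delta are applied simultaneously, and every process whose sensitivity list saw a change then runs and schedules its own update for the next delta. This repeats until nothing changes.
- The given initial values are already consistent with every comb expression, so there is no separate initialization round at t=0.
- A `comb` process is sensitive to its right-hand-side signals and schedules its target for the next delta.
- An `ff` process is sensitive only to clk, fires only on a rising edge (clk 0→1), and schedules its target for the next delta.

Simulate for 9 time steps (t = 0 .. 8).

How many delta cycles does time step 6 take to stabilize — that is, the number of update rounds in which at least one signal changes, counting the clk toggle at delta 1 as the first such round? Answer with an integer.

[bits: s5,s3,s1,s2,clk,s4,s0]
t=0: Δ0=1110011 Δ1=1110111 Δ2=1111111 Δ3=1111110 | 3Δ
t=1: Δ0=1111110 Δ1=1111010 | 1Δ
t=2: Δ0=1111010 Δ1=1111110 Δ2=1110110 Δ3=1110111 | 3Δ
t=3: Δ0=1110111 Δ1=1110011 | 1Δ
t=4: Δ0=1110011 Δ1=1110111 Δ2=1111111 Δ3=1111110 | 3Δ
t=5: Δ0=1111110 Δ1=1111010 | 1Δ
t=6: Δ0=1111010 Δ1=1111110 Δ2=1110110 Δ3=1110111 | 3Δ
t=7: Δ0=1110111 Δ1=1110011 | 1Δ
t=8: Δ0=1110011 Δ1=1110111 Δ2=1111111 Δ3=1111110 | 3Δ

3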